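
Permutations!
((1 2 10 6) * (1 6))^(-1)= (1 10 2)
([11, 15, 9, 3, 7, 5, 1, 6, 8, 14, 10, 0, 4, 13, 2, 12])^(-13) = (0 11)(1 6 7 4 12 15)(2 14 9)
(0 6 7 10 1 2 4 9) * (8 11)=(0 6 7 10 1 2 4 9)(8 11)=[6, 2, 4, 3, 9, 5, 7, 10, 11, 0, 1, 8]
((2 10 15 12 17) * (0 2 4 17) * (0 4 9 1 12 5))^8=(0 15 2 5 10)(1 17 12 9 4)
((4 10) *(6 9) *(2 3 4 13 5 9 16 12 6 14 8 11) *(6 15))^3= ((2 3 4 10 13 5 9 14 8 11)(6 16 12 15))^3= (2 10 9 11 4 5 8 3 13 14)(6 15 12 16)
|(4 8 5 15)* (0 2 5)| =6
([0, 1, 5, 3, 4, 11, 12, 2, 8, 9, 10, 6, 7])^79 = (2 5 11 6 12 7)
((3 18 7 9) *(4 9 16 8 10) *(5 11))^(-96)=((3 18 7 16 8 10 4 9)(5 11))^(-96)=(18)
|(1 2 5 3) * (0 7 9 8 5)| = 8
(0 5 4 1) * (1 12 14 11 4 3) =(0 5 3 1)(4 12 14 11) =[5, 0, 2, 1, 12, 3, 6, 7, 8, 9, 10, 4, 14, 13, 11]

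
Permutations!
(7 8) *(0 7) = [7, 1, 2, 3, 4, 5, 6, 8, 0] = (0 7 8)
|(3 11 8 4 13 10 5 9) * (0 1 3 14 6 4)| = |(0 1 3 11 8)(4 13 10 5 9 14 6)| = 35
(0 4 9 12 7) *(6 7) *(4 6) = [6, 1, 2, 3, 9, 5, 7, 0, 8, 12, 10, 11, 4] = (0 6 7)(4 9 12)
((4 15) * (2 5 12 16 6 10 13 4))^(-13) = ((2 5 12 16 6 10 13 4 15))^(-13) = (2 10 5 13 12 4 16 15 6)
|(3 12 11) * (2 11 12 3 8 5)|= 4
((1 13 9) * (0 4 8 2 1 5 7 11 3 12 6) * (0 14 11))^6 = (0 9 2)(1 4 5)(3 12 6 14 11)(7 13 8)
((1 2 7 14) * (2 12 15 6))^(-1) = (1 14 7 2 6 15 12)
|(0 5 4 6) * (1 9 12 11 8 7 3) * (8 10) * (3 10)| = |(0 5 4 6)(1 9 12 11 3)(7 10 8)| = 60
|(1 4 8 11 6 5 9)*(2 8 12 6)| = |(1 4 12 6 5 9)(2 8 11)| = 6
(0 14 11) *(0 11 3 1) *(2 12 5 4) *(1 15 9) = (0 14 3 15 9 1)(2 12 5 4) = [14, 0, 12, 15, 2, 4, 6, 7, 8, 1, 10, 11, 5, 13, 3, 9]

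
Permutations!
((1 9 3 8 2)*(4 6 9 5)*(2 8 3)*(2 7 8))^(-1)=((1 5 4 6 9 7 8 2))^(-1)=(1 2 8 7 9 6 4 5)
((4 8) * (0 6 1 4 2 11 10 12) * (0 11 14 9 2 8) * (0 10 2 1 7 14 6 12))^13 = (0 11 6 14 1 10 12 2 7 9 4) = ((0 12 11 2 6 7 14 9 1 4 10))^13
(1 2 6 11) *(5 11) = (1 2 6 5 11) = [0, 2, 6, 3, 4, 11, 5, 7, 8, 9, 10, 1]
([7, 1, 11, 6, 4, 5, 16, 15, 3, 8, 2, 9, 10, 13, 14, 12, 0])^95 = (0 16 6 3 8 9 11 2 10 12 15 7)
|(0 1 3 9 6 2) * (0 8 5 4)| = |(0 1 3 9 6 2 8 5 4)| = 9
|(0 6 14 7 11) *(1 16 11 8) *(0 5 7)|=|(0 6 14)(1 16 11 5 7 8)|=6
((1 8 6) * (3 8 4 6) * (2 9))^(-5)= (1 4 6)(2 9)(3 8)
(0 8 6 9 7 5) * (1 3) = (0 8 6 9 7 5)(1 3) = [8, 3, 2, 1, 4, 0, 9, 5, 6, 7]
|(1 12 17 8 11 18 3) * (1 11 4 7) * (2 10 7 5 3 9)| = |(1 12 17 8 4 5 3 11 18 9 2 10 7)| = 13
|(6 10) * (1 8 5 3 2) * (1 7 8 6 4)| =20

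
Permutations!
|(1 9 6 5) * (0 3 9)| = |(0 3 9 6 5 1)| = 6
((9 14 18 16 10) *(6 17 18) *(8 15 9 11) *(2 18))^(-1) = ((2 18 16 10 11 8 15 9 14 6 17))^(-1) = (2 17 6 14 9 15 8 11 10 16 18)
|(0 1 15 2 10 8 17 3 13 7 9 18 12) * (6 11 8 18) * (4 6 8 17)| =63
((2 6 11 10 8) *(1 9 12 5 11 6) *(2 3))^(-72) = ((1 9 12 5 11 10 8 3 2))^(-72) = (12)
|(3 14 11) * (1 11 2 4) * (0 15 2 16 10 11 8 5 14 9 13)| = 14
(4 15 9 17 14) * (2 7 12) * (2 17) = (2 7 12 17 14 4 15 9) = [0, 1, 7, 3, 15, 5, 6, 12, 8, 2, 10, 11, 17, 13, 4, 9, 16, 14]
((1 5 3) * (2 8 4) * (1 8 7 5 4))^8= ((1 4 2 7 5 3 8))^8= (1 4 2 7 5 3 8)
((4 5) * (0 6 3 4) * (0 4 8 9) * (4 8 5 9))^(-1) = (0 9 4 8 5 3 6)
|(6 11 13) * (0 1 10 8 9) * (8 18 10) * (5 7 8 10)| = 24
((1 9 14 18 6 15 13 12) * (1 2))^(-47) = ((1 9 14 18 6 15 13 12 2))^(-47) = (1 12 15 18 9 2 13 6 14)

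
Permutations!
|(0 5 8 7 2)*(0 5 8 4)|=6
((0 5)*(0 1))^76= ((0 5 1))^76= (0 5 1)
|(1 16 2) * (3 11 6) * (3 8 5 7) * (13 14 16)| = |(1 13 14 16 2)(3 11 6 8 5 7)| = 30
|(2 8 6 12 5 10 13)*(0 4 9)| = |(0 4 9)(2 8 6 12 5 10 13)| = 21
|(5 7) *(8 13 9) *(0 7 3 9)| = |(0 7 5 3 9 8 13)| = 7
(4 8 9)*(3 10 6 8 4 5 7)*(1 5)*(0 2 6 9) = (0 2 6 8)(1 5 7 3 10 9) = [2, 5, 6, 10, 4, 7, 8, 3, 0, 1, 9]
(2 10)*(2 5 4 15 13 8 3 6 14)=[0, 1, 10, 6, 15, 4, 14, 7, 3, 9, 5, 11, 12, 8, 2, 13]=(2 10 5 4 15 13 8 3 6 14)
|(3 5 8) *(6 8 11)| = 5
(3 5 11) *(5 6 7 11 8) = (3 6 7 11)(5 8) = [0, 1, 2, 6, 4, 8, 7, 11, 5, 9, 10, 3]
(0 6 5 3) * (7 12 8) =(0 6 5 3)(7 12 8) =[6, 1, 2, 0, 4, 3, 5, 12, 7, 9, 10, 11, 8]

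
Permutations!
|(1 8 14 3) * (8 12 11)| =6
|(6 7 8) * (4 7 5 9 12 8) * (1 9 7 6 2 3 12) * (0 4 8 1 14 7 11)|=40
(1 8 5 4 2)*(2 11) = (1 8 5 4 11 2) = [0, 8, 1, 3, 11, 4, 6, 7, 5, 9, 10, 2]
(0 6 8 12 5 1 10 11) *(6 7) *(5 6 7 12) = (0 12 6 8 5 1 10 11) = [12, 10, 2, 3, 4, 1, 8, 7, 5, 9, 11, 0, 6]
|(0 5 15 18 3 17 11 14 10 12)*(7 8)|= |(0 5 15 18 3 17 11 14 10 12)(7 8)|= 10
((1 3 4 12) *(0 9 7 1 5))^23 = (0 5 12 4 3 1 7 9)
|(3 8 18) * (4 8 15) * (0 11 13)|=|(0 11 13)(3 15 4 8 18)|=15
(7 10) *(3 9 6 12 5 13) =(3 9 6 12 5 13)(7 10) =[0, 1, 2, 9, 4, 13, 12, 10, 8, 6, 7, 11, 5, 3]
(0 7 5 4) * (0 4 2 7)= [0, 1, 7, 3, 4, 2, 6, 5]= (2 7 5)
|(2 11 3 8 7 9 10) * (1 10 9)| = |(1 10 2 11 3 8 7)| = 7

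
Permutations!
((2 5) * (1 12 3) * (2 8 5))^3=((1 12 3)(5 8))^3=(12)(5 8)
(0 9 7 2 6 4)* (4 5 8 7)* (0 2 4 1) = (0 9 1)(2 6 5 8 7 4) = [9, 0, 6, 3, 2, 8, 5, 4, 7, 1]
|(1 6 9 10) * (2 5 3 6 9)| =|(1 9 10)(2 5 3 6)| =12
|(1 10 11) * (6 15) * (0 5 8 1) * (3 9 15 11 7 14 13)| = |(0 5 8 1 10 7 14 13 3 9 15 6 11)| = 13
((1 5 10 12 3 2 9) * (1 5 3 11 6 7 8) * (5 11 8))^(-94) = (1 6 8 11 12 9 10 2 5 3 7)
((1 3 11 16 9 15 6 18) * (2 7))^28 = (1 9)(3 15)(6 11)(16 18)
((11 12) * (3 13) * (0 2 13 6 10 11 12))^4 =(0 6 2 10 13 11 3)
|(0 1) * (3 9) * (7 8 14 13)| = |(0 1)(3 9)(7 8 14 13)| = 4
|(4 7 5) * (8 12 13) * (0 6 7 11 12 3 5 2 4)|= |(0 6 7 2 4 11 12 13 8 3 5)|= 11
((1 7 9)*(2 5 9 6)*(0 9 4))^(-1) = (0 4 5 2 6 7 1 9)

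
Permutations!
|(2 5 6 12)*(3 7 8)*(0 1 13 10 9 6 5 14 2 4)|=|(0 1 13 10 9 6 12 4)(2 14)(3 7 8)|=24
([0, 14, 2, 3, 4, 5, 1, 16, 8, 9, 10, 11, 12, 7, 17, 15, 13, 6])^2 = [0, 17, 2, 3, 4, 5, 14, 13, 8, 9, 10, 11, 12, 16, 6, 15, 7, 1]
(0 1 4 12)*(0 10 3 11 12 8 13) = (0 1 4 8 13)(3 11 12 10) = [1, 4, 2, 11, 8, 5, 6, 7, 13, 9, 3, 12, 10, 0]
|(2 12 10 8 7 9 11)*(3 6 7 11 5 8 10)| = |(2 12 3 6 7 9 5 8 11)| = 9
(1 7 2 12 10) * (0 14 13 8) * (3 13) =(0 14 3 13 8)(1 7 2 12 10) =[14, 7, 12, 13, 4, 5, 6, 2, 0, 9, 1, 11, 10, 8, 3]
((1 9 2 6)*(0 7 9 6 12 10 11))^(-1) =(0 11 10 12 2 9 7)(1 6)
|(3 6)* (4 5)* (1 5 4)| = 2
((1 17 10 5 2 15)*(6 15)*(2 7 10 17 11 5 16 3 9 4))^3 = ((17)(1 11 5 7 10 16 3 9 4 2 6 15))^3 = (17)(1 7 3 2)(4 15 5 16)(6 11 10 9)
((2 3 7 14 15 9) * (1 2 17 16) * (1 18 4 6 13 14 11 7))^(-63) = ((1 2 3)(4 6 13 14 15 9 17 16 18)(7 11))^(-63) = (18)(7 11)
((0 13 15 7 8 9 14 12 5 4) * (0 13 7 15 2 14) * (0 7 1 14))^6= (15)(0 13 5 14)(1 2 4 12)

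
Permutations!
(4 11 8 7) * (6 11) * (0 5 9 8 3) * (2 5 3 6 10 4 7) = (0 3)(2 5 9 8)(4 10)(6 11) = [3, 1, 5, 0, 10, 9, 11, 7, 2, 8, 4, 6]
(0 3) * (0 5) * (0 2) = [3, 1, 0, 5, 4, 2] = (0 3 5 2)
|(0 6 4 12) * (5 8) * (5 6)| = 6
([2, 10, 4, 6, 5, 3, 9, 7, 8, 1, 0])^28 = (0 2 4 5 3 6 9 1 10)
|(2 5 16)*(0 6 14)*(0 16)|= 6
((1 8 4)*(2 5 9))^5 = (1 4 8)(2 9 5)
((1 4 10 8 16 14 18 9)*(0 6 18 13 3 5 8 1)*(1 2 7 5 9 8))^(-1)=((0 6 18 8 16 14 13 3 9)(1 4 10 2 7 5))^(-1)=(0 9 3 13 14 16 8 18 6)(1 5 7 2 10 4)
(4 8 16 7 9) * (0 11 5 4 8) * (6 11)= (0 6 11 5 4)(7 9 8 16)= [6, 1, 2, 3, 0, 4, 11, 9, 16, 8, 10, 5, 12, 13, 14, 15, 7]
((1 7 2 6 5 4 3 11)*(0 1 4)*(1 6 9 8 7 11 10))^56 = ((0 6 5)(1 11 4 3 10)(2 9 8 7))^56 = (0 5 6)(1 11 4 3 10)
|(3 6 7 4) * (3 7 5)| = |(3 6 5)(4 7)| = 6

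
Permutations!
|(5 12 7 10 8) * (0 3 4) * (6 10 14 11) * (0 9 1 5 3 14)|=13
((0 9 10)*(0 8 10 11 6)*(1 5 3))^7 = (0 6 11 9)(1 5 3)(8 10)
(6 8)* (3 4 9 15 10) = (3 4 9 15 10)(6 8) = [0, 1, 2, 4, 9, 5, 8, 7, 6, 15, 3, 11, 12, 13, 14, 10]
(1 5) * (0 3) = [3, 5, 2, 0, 4, 1] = (0 3)(1 5)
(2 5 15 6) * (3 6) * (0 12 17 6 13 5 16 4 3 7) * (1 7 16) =(0 12 17 6 2 1 7)(3 13 5 15 16 4) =[12, 7, 1, 13, 3, 15, 2, 0, 8, 9, 10, 11, 17, 5, 14, 16, 4, 6]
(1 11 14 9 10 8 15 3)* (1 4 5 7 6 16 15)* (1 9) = (1 11 14)(3 4 5 7 6 16 15)(8 9 10) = [0, 11, 2, 4, 5, 7, 16, 6, 9, 10, 8, 14, 12, 13, 1, 3, 15]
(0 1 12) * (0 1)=(1 12)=[0, 12, 2, 3, 4, 5, 6, 7, 8, 9, 10, 11, 1]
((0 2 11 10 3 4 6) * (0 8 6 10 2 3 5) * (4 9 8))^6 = ((0 3 9 8 6 4 10 5)(2 11))^6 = (11)(0 10 6 9)(3 5 4 8)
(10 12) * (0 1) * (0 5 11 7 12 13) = [1, 5, 2, 3, 4, 11, 6, 12, 8, 9, 13, 7, 10, 0] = (0 1 5 11 7 12 10 13)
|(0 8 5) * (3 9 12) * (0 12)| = 6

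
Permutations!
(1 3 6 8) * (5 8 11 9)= [0, 3, 2, 6, 4, 8, 11, 7, 1, 5, 10, 9]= (1 3 6 11 9 5 8)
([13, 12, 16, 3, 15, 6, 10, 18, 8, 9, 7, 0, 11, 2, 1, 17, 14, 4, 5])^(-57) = (0 11 12 1 14 16 2 13)(5 7 6 18 10)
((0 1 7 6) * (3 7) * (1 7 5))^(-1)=((0 7 6)(1 3 5))^(-1)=(0 6 7)(1 5 3)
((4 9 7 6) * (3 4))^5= (9)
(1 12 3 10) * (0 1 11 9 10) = [1, 12, 2, 0, 4, 5, 6, 7, 8, 10, 11, 9, 3] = (0 1 12 3)(9 10 11)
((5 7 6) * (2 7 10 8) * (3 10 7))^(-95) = (2 3 10 8)(5 7 6)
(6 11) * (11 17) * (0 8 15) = (0 8 15)(6 17 11) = [8, 1, 2, 3, 4, 5, 17, 7, 15, 9, 10, 6, 12, 13, 14, 0, 16, 11]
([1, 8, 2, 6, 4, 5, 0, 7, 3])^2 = (0 8 6 1 3)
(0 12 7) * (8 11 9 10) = (0 12 7)(8 11 9 10) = [12, 1, 2, 3, 4, 5, 6, 0, 11, 10, 8, 9, 7]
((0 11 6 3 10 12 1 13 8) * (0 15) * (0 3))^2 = (0 6 11)(1 8 3 12 13 15 10)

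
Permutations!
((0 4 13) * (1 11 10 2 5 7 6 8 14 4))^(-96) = ((0 1 11 10 2 5 7 6 8 14 4 13))^(-96) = (14)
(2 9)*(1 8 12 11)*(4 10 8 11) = (1 11)(2 9)(4 10 8 12) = [0, 11, 9, 3, 10, 5, 6, 7, 12, 2, 8, 1, 4]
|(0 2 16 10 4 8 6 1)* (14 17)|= 8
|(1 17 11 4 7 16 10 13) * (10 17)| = 15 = |(1 10 13)(4 7 16 17 11)|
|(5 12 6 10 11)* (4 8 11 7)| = 8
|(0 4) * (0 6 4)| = 2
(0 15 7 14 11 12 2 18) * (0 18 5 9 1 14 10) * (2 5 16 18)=[15, 14, 16, 3, 4, 9, 6, 10, 8, 1, 0, 12, 5, 13, 11, 7, 18, 17, 2]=(0 15 7 10)(1 14 11 12 5 9)(2 16 18)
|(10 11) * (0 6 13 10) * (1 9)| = 10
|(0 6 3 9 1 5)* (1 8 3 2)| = |(0 6 2 1 5)(3 9 8)| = 15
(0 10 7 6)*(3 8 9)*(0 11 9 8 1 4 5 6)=[10, 4, 2, 1, 5, 6, 11, 0, 8, 3, 7, 9]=(0 10 7)(1 4 5 6 11 9 3)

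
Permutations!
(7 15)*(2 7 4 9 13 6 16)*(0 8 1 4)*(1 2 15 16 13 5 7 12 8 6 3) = (0 6 13 3 1 4 9 5 7 16 15)(2 12 8) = [6, 4, 12, 1, 9, 7, 13, 16, 2, 5, 10, 11, 8, 3, 14, 0, 15]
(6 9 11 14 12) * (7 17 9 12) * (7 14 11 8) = (6 12)(7 17 9 8) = [0, 1, 2, 3, 4, 5, 12, 17, 7, 8, 10, 11, 6, 13, 14, 15, 16, 9]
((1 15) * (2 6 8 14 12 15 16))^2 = ((1 16 2 6 8 14 12 15))^2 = (1 2 8 12)(6 14 15 16)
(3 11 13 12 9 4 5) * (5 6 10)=(3 11 13 12 9 4 6 10 5)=[0, 1, 2, 11, 6, 3, 10, 7, 8, 4, 5, 13, 9, 12]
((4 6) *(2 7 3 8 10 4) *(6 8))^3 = ((2 7 3 6)(4 8 10))^3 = (10)(2 6 3 7)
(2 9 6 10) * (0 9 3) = (0 9 6 10 2 3) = [9, 1, 3, 0, 4, 5, 10, 7, 8, 6, 2]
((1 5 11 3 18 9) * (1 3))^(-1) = (1 11 5)(3 9 18)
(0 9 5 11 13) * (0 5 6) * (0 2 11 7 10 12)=(0 9 6 2 11 13 5 7 10 12)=[9, 1, 11, 3, 4, 7, 2, 10, 8, 6, 12, 13, 0, 5]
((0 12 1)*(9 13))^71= ((0 12 1)(9 13))^71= (0 1 12)(9 13)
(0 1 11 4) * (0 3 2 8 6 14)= [1, 11, 8, 2, 3, 5, 14, 7, 6, 9, 10, 4, 12, 13, 0]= (0 1 11 4 3 2 8 6 14)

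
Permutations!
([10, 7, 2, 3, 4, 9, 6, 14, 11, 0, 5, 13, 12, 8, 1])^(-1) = (0 9 5 10)(1 14 7)(8 13 11)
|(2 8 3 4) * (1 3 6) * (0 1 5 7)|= |(0 1 3 4 2 8 6 5 7)|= 9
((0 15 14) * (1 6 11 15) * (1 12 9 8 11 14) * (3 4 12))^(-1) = (0 14 6 1 15 11 8 9 12 4 3)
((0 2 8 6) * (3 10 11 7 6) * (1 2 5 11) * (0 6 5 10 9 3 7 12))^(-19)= ((0 10 1 2 8 7 5 11 12)(3 9))^(-19)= (0 12 11 5 7 8 2 1 10)(3 9)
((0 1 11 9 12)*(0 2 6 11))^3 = (0 1)(2 9 6 12 11)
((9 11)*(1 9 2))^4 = ((1 9 11 2))^4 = (11)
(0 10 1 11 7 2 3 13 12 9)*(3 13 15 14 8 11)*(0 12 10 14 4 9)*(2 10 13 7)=(0 14 8 11 2 7 10 1 3 15 4 9 12)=[14, 3, 7, 15, 9, 5, 6, 10, 11, 12, 1, 2, 0, 13, 8, 4]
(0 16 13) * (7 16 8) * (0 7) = (0 8)(7 16 13) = [8, 1, 2, 3, 4, 5, 6, 16, 0, 9, 10, 11, 12, 7, 14, 15, 13]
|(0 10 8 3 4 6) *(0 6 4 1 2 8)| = |(0 10)(1 2 8 3)| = 4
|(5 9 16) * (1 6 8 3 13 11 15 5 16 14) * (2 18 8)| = 12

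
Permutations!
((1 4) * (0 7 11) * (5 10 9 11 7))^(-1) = (0 11 9 10 5)(1 4)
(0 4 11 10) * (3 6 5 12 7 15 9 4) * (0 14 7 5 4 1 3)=(1 3 6 4 11 10 14 7 15 9)(5 12)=[0, 3, 2, 6, 11, 12, 4, 15, 8, 1, 14, 10, 5, 13, 7, 9]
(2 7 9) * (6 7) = (2 6 7 9) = [0, 1, 6, 3, 4, 5, 7, 9, 8, 2]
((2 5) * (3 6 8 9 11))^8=((2 5)(3 6 8 9 11))^8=(3 9 6 11 8)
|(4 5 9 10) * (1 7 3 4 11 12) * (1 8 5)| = 12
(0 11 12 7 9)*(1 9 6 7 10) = [11, 9, 2, 3, 4, 5, 7, 6, 8, 0, 1, 12, 10] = (0 11 12 10 1 9)(6 7)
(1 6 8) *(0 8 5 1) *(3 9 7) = (0 8)(1 6 5)(3 9 7) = [8, 6, 2, 9, 4, 1, 5, 3, 0, 7]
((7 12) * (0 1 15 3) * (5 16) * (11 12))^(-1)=((0 1 15 3)(5 16)(7 11 12))^(-1)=(0 3 15 1)(5 16)(7 12 11)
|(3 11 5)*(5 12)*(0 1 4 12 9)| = |(0 1 4 12 5 3 11 9)| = 8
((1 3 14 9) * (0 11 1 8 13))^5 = (0 9 1 13 14 11 8 3) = ((0 11 1 3 14 9 8 13))^5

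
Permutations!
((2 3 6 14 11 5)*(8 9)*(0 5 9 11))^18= ((0 5 2 3 6 14)(8 11 9))^18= (14)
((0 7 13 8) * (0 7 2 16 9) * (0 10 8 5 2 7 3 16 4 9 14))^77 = (0 4 16 5 8 7 9 14 2 3 13 10)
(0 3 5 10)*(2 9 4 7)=(0 3 5 10)(2 9 4 7)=[3, 1, 9, 5, 7, 10, 6, 2, 8, 4, 0]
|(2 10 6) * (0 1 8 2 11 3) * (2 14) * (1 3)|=14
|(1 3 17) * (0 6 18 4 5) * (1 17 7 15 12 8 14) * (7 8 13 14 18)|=|(0 6 7 15 12 13 14 1 3 8 18 4 5)|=13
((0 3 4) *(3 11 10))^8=((0 11 10 3 4))^8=(0 3 11 4 10)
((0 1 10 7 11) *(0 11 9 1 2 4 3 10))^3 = (11)(0 3 9 2 10 1 4 7)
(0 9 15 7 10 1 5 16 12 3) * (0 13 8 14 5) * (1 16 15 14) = (0 9 14 5 15 7 10 16 12 3 13 8 1) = [9, 0, 2, 13, 4, 15, 6, 10, 1, 14, 16, 11, 3, 8, 5, 7, 12]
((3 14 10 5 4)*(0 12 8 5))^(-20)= ((0 12 8 5 4 3 14 10))^(-20)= (0 4)(3 12)(5 10)(8 14)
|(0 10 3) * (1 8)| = 6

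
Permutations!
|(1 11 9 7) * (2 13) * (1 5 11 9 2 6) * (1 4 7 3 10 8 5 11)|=|(1 9 3 10 8 5)(2 13 6 4 7 11)|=6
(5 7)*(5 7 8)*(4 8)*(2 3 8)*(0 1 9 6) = (0 1 9 6)(2 3 8 5 4) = [1, 9, 3, 8, 2, 4, 0, 7, 5, 6]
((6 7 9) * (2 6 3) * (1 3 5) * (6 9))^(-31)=(1 5 9 2 3)(6 7)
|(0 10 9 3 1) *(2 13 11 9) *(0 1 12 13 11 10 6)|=14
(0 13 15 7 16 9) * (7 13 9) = (0 9)(7 16)(13 15) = [9, 1, 2, 3, 4, 5, 6, 16, 8, 0, 10, 11, 12, 15, 14, 13, 7]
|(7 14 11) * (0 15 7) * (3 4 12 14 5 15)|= |(0 3 4 12 14 11)(5 15 7)|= 6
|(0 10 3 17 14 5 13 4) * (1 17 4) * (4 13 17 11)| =21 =|(0 10 3 13 1 11 4)(5 17 14)|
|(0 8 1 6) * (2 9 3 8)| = |(0 2 9 3 8 1 6)| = 7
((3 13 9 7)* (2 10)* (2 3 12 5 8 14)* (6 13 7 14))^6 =((2 10 3 7 12 5 8 6 13 9 14))^6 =(2 8 10 6 3 13 7 9 12 14 5)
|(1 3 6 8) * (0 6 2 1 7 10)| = |(0 6 8 7 10)(1 3 2)| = 15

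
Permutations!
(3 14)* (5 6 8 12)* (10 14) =(3 10 14)(5 6 8 12) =[0, 1, 2, 10, 4, 6, 8, 7, 12, 9, 14, 11, 5, 13, 3]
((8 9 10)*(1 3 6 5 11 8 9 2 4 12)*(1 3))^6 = (2 11 6 12)(3 4 8 5)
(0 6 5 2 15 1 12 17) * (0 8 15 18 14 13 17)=(0 6 5 2 18 14 13 17 8 15 1 12)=[6, 12, 18, 3, 4, 2, 5, 7, 15, 9, 10, 11, 0, 17, 13, 1, 16, 8, 14]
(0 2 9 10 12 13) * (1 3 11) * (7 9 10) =[2, 3, 10, 11, 4, 5, 6, 9, 8, 7, 12, 1, 13, 0] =(0 2 10 12 13)(1 3 11)(7 9)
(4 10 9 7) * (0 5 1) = [5, 0, 2, 3, 10, 1, 6, 4, 8, 7, 9] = (0 5 1)(4 10 9 7)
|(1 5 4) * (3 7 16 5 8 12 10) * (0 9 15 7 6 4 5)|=|(0 9 15 7 16)(1 8 12 10 3 6 4)|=35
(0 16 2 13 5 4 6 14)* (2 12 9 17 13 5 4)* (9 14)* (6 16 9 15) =(0 9 17 13 4 16 12 14)(2 5)(6 15) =[9, 1, 5, 3, 16, 2, 15, 7, 8, 17, 10, 11, 14, 4, 0, 6, 12, 13]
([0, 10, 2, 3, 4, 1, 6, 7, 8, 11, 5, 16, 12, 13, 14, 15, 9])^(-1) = [0, 5, 2, 3, 4, 10, 6, 7, 8, 16, 1, 9, 12, 13, 14, 15, 11]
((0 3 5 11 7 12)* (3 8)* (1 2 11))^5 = ((0 8 3 5 1 2 11 7 12))^5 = (0 2 8 11 3 7 5 12 1)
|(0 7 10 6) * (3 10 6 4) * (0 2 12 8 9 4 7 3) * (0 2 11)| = |(0 3 10 7 6 11)(2 12 8 9 4)| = 30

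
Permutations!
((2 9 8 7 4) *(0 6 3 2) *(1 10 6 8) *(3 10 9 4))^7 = (0 8 7 3 2 4)(1 9)(6 10)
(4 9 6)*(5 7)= (4 9 6)(5 7)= [0, 1, 2, 3, 9, 7, 4, 5, 8, 6]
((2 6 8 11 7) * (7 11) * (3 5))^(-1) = (11)(2 7 8 6)(3 5)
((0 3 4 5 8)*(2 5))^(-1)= (0 8 5 2 4 3)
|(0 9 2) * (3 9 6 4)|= 6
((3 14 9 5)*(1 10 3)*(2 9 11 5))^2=((1 10 3 14 11 5)(2 9))^2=(1 3 11)(5 10 14)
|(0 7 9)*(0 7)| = 2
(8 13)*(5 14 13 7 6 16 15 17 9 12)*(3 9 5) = (3 9 12)(5 14 13 8 7 6 16 15 17) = [0, 1, 2, 9, 4, 14, 16, 6, 7, 12, 10, 11, 3, 8, 13, 17, 15, 5]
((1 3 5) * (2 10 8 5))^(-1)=((1 3 2 10 8 5))^(-1)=(1 5 8 10 2 3)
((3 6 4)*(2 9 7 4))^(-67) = (2 6 3 4 7 9)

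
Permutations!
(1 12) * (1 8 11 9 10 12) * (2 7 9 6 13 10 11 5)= (2 7 9 11 6 13 10 12 8 5)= [0, 1, 7, 3, 4, 2, 13, 9, 5, 11, 12, 6, 8, 10]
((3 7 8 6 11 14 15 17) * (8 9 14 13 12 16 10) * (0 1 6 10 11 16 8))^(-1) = (0 10 8 12 13 11 16 6 1)(3 17 15 14 9 7)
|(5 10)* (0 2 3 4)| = 4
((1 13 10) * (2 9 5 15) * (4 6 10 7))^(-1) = ((1 13 7 4 6 10)(2 9 5 15))^(-1) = (1 10 6 4 7 13)(2 15 5 9)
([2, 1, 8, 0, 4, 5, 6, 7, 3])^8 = (8)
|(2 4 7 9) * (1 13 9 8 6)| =8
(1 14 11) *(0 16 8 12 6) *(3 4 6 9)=(0 16 8 12 9 3 4 6)(1 14 11)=[16, 14, 2, 4, 6, 5, 0, 7, 12, 3, 10, 1, 9, 13, 11, 15, 8]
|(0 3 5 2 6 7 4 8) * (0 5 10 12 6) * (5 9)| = |(0 3 10 12 6 7 4 8 9 5 2)| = 11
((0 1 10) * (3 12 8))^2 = ((0 1 10)(3 12 8))^2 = (0 10 1)(3 8 12)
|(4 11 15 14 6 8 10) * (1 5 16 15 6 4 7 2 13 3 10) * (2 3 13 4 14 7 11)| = |(1 5 16 15 7 3 10 11 6 8)(2 4)| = 10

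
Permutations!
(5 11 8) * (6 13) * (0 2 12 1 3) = (0 2 12 1 3)(5 11 8)(6 13) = [2, 3, 12, 0, 4, 11, 13, 7, 5, 9, 10, 8, 1, 6]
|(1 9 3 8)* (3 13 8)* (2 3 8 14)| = |(1 9 13 14 2 3 8)| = 7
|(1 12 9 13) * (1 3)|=5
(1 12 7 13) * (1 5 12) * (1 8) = (1 8)(5 12 7 13) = [0, 8, 2, 3, 4, 12, 6, 13, 1, 9, 10, 11, 7, 5]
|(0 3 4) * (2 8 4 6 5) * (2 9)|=|(0 3 6 5 9 2 8 4)|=8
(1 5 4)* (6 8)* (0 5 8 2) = (0 5 4 1 8 6 2) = [5, 8, 0, 3, 1, 4, 2, 7, 6]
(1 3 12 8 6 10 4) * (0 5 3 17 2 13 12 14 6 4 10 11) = (0 5 3 14 6 11)(1 17 2 13 12 8 4) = [5, 17, 13, 14, 1, 3, 11, 7, 4, 9, 10, 0, 8, 12, 6, 15, 16, 2]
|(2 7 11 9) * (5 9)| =|(2 7 11 5 9)| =5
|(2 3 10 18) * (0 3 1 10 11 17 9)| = 20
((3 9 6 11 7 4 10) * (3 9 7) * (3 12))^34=((3 7 4 10 9 6 11 12))^34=(3 4 9 11)(6 12 7 10)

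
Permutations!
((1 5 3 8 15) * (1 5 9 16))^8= ((1 9 16)(3 8 15 5))^8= (1 16 9)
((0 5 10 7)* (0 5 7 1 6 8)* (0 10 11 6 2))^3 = ((0 7 5 11 6 8 10 1 2))^3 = (0 11 10)(1 7 6)(2 5 8)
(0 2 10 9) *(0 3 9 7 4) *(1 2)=[1, 2, 10, 9, 0, 5, 6, 4, 8, 3, 7]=(0 1 2 10 7 4)(3 9)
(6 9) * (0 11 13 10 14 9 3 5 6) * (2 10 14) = (0 11 13 14 9)(2 10)(3 5 6) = [11, 1, 10, 5, 4, 6, 3, 7, 8, 0, 2, 13, 12, 14, 9]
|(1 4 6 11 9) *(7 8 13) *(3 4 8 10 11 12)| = 28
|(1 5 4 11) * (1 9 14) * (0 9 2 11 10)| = 14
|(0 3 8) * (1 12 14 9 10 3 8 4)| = |(0 8)(1 12 14 9 10 3 4)| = 14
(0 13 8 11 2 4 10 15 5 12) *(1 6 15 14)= [13, 6, 4, 3, 10, 12, 15, 7, 11, 9, 14, 2, 0, 8, 1, 5]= (0 13 8 11 2 4 10 14 1 6 15 5 12)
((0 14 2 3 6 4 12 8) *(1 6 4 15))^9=((0 14 2 3 4 12 8)(1 6 15))^9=(15)(0 2 4 8 14 3 12)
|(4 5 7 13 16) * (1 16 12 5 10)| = 4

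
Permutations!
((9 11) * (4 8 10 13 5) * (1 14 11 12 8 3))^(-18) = (1 12 5 14 8 4 11 10 3 9 13)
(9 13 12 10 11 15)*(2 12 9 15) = (15)(2 12 10 11)(9 13) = [0, 1, 12, 3, 4, 5, 6, 7, 8, 13, 11, 2, 10, 9, 14, 15]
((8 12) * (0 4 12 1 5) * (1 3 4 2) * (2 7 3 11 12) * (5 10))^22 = ((0 7 3 4 2 1 10 5)(8 11 12))^22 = (0 10 2 3)(1 4 7 5)(8 11 12)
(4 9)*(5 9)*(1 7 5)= [0, 7, 2, 3, 1, 9, 6, 5, 8, 4]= (1 7 5 9 4)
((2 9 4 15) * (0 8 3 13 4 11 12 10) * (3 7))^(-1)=(0 10 12 11 9 2 15 4 13 3 7 8)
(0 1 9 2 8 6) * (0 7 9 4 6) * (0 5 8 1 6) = (0 6 7 9 2 1 4)(5 8) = [6, 4, 1, 3, 0, 8, 7, 9, 5, 2]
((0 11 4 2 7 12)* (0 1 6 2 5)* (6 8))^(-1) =(0 5 4 11)(1 12 7 2 6 8)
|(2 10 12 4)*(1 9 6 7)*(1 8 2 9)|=8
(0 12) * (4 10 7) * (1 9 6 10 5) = (0 12)(1 9 6 10 7 4 5) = [12, 9, 2, 3, 5, 1, 10, 4, 8, 6, 7, 11, 0]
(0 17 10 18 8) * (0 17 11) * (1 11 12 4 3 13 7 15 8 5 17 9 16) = [12, 11, 2, 13, 3, 17, 6, 15, 9, 16, 18, 0, 4, 7, 14, 8, 1, 10, 5] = (0 12 4 3 13 7 15 8 9 16 1 11)(5 17 10 18)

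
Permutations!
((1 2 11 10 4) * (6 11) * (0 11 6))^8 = (0 10 1)(2 11 4)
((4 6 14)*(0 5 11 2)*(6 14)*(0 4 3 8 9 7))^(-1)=(0 7 9 8 3 14 4 2 11 5)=((0 5 11 2 4 14 3 8 9 7))^(-1)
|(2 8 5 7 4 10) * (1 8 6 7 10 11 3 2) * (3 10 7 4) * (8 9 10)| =|(1 9 10)(2 6 4 11 8 5 7 3)| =24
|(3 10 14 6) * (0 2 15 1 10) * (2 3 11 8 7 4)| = |(0 3)(1 10 14 6 11 8 7 4 2 15)| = 10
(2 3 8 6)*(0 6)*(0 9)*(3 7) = (0 6 2 7 3 8 9) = [6, 1, 7, 8, 4, 5, 2, 3, 9, 0]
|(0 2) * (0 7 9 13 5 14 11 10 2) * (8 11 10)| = 14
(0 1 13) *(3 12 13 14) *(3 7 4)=(0 1 14 7 4 3 12 13)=[1, 14, 2, 12, 3, 5, 6, 4, 8, 9, 10, 11, 13, 0, 7]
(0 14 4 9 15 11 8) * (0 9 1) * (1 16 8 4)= (0 14 1)(4 16 8 9 15 11)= [14, 0, 2, 3, 16, 5, 6, 7, 9, 15, 10, 4, 12, 13, 1, 11, 8]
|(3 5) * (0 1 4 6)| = |(0 1 4 6)(3 5)| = 4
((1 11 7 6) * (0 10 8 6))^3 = ((0 10 8 6 1 11 7))^3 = (0 6 7 8 11 10 1)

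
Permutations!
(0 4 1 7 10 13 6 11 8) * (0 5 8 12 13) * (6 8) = [4, 7, 2, 3, 1, 6, 11, 10, 5, 9, 0, 12, 13, 8] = (0 4 1 7 10)(5 6 11 12 13 8)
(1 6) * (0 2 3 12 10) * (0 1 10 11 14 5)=(0 2 3 12 11 14 5)(1 6 10)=[2, 6, 3, 12, 4, 0, 10, 7, 8, 9, 1, 14, 11, 13, 5]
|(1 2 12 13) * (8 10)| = 4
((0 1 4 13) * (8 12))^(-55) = ((0 1 4 13)(8 12))^(-55) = (0 1 4 13)(8 12)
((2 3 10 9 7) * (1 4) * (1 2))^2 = ((1 4 2 3 10 9 7))^2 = (1 2 10 7 4 3 9)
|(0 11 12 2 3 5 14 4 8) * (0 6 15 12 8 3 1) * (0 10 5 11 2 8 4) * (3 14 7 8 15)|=|(0 2 1 10 5 7 8 6 3 11 4 14)(12 15)|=12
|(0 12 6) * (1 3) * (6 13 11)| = |(0 12 13 11 6)(1 3)| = 10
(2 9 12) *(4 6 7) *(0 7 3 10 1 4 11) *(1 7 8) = (0 8 1 4 6 3 10 7 11)(2 9 12) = [8, 4, 9, 10, 6, 5, 3, 11, 1, 12, 7, 0, 2]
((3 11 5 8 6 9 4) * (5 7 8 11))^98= ((3 5 11 7 8 6 9 4))^98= (3 11 8 9)(4 5 7 6)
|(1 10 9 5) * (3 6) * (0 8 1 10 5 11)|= |(0 8 1 5 10 9 11)(3 6)|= 14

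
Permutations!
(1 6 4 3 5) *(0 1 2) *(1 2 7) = (0 2)(1 6 4 3 5 7) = [2, 6, 0, 5, 3, 7, 4, 1]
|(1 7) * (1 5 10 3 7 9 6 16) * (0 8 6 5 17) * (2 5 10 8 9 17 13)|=|(0 9 10 3 7 13 2 5 8 6 16 1 17)|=13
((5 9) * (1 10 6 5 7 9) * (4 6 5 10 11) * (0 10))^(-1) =((0 10 5 1 11 4 6)(7 9))^(-1) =(0 6 4 11 1 5 10)(7 9)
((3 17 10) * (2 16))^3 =(17)(2 16) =((2 16)(3 17 10))^3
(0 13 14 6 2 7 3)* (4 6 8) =(0 13 14 8 4 6 2 7 3) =[13, 1, 7, 0, 6, 5, 2, 3, 4, 9, 10, 11, 12, 14, 8]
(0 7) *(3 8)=(0 7)(3 8)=[7, 1, 2, 8, 4, 5, 6, 0, 3]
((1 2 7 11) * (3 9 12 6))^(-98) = (1 7)(2 11)(3 12)(6 9)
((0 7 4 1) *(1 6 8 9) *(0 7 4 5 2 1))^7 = (0 6 9 4 8)(1 2 5 7)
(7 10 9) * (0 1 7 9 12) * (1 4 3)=[4, 7, 2, 1, 3, 5, 6, 10, 8, 9, 12, 11, 0]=(0 4 3 1 7 10 12)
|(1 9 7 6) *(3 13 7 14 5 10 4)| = 10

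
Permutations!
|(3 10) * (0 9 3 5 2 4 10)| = |(0 9 3)(2 4 10 5)| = 12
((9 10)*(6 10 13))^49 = (6 10 9 13) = ((6 10 9 13))^49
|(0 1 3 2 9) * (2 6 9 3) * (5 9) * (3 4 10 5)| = |(0 1 2 4 10 5 9)(3 6)| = 14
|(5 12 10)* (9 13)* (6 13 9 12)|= |(5 6 13 12 10)|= 5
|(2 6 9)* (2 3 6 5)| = 6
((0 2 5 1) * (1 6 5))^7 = ((0 2 1)(5 6))^7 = (0 2 1)(5 6)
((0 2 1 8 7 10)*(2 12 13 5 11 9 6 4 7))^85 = (0 9)(1 8 2)(4 13)(5 7)(6 12)(10 11)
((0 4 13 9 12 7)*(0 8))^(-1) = (0 8 7 12 9 13 4)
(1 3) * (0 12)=(0 12)(1 3)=[12, 3, 2, 1, 4, 5, 6, 7, 8, 9, 10, 11, 0]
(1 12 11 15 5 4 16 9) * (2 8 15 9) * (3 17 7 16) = (1 12 11 9)(2 8 15 5 4 3 17 7 16) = [0, 12, 8, 17, 3, 4, 6, 16, 15, 1, 10, 9, 11, 13, 14, 5, 2, 7]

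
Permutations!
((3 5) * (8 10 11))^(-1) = ((3 5)(8 10 11))^(-1) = (3 5)(8 11 10)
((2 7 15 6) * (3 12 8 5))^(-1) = ((2 7 15 6)(3 12 8 5))^(-1) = (2 6 15 7)(3 5 8 12)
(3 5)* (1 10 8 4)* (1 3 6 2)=(1 10 8 4 3 5 6 2)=[0, 10, 1, 5, 3, 6, 2, 7, 4, 9, 8]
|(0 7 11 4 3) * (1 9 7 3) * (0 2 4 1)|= |(0 3 2 4)(1 9 7 11)|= 4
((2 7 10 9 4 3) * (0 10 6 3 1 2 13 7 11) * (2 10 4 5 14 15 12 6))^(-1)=((0 4 1 10 9 5 14 15 12 6 3 13 7 2 11))^(-1)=(0 11 2 7 13 3 6 12 15 14 5 9 10 1 4)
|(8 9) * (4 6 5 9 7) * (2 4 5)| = 12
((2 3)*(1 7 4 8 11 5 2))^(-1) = ((1 7 4 8 11 5 2 3))^(-1) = (1 3 2 5 11 8 4 7)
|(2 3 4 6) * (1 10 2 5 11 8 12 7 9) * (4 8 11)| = |(1 10 2 3 8 12 7 9)(4 6 5)| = 24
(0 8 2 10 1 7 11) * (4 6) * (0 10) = (0 8 2)(1 7 11 10)(4 6) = [8, 7, 0, 3, 6, 5, 4, 11, 2, 9, 1, 10]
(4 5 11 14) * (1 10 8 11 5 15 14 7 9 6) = (1 10 8 11 7 9 6)(4 15 14) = [0, 10, 2, 3, 15, 5, 1, 9, 11, 6, 8, 7, 12, 13, 4, 14]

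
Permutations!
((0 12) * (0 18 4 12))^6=(18)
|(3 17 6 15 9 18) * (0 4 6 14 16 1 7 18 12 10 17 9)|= 20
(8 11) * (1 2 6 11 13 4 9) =(1 2 6 11 8 13 4 9) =[0, 2, 6, 3, 9, 5, 11, 7, 13, 1, 10, 8, 12, 4]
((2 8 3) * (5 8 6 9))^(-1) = ((2 6 9 5 8 3))^(-1) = (2 3 8 5 9 6)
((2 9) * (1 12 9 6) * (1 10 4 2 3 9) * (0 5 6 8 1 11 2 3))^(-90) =((0 5 6 10 4 3 9)(1 12 11 2 8))^(-90) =(12)(0 5 6 10 4 3 9)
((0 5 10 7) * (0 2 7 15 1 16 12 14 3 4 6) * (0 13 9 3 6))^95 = (0 1 6 4 15 14 3 10 12 9 5 16 13)(2 7)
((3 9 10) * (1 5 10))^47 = (1 10 9 5 3)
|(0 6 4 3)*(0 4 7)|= |(0 6 7)(3 4)|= 6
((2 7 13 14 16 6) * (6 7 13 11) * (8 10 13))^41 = ((2 8 10 13 14 16 7 11 6))^41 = (2 16 8 7 10 11 13 6 14)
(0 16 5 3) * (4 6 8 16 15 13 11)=(0 15 13 11 4 6 8 16 5 3)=[15, 1, 2, 0, 6, 3, 8, 7, 16, 9, 10, 4, 12, 11, 14, 13, 5]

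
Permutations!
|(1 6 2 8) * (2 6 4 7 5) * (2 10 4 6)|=4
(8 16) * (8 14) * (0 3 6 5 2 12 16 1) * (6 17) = (0 3 17 6 5 2 12 16 14 8 1) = [3, 0, 12, 17, 4, 2, 5, 7, 1, 9, 10, 11, 16, 13, 8, 15, 14, 6]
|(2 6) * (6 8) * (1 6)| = 4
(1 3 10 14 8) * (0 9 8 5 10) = [9, 3, 2, 0, 4, 10, 6, 7, 1, 8, 14, 11, 12, 13, 5] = (0 9 8 1 3)(5 10 14)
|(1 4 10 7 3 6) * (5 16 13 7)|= |(1 4 10 5 16 13 7 3 6)|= 9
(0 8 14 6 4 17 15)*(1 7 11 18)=[8, 7, 2, 3, 17, 5, 4, 11, 14, 9, 10, 18, 12, 13, 6, 0, 16, 15, 1]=(0 8 14 6 4 17 15)(1 7 11 18)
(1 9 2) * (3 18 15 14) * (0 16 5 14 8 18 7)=(0 16 5 14 3 7)(1 9 2)(8 18 15)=[16, 9, 1, 7, 4, 14, 6, 0, 18, 2, 10, 11, 12, 13, 3, 8, 5, 17, 15]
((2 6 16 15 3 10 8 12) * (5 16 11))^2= ((2 6 11 5 16 15 3 10 8 12))^2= (2 11 16 3 8)(5 15 10 12 6)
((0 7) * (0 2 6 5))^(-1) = (0 5 6 2 7)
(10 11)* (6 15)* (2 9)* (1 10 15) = (1 10 11 15 6)(2 9) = [0, 10, 9, 3, 4, 5, 1, 7, 8, 2, 11, 15, 12, 13, 14, 6]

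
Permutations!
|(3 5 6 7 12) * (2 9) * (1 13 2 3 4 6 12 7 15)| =10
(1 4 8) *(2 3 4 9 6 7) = [0, 9, 3, 4, 8, 5, 7, 2, 1, 6] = (1 9 6 7 2 3 4 8)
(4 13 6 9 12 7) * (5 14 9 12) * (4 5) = (4 13 6 12 7 5 14 9) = [0, 1, 2, 3, 13, 14, 12, 5, 8, 4, 10, 11, 7, 6, 9]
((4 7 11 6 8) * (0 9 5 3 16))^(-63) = (0 5 16 9 3)(4 11 8 7 6)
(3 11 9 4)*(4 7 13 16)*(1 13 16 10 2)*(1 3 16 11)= (1 13 10 2 3)(4 16)(7 11 9)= [0, 13, 3, 1, 16, 5, 6, 11, 8, 7, 2, 9, 12, 10, 14, 15, 4]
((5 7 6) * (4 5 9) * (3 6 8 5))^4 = ((3 6 9 4)(5 7 8))^4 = (9)(5 7 8)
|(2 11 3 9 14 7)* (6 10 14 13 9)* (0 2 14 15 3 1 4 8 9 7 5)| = 44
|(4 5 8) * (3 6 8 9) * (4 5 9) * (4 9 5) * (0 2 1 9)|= 9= |(0 2 1 9 3 6 8 4 5)|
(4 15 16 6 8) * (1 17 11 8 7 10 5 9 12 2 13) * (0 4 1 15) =(0 4)(1 17 11 8)(2 13 15 16 6 7 10 5 9 12) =[4, 17, 13, 3, 0, 9, 7, 10, 1, 12, 5, 8, 2, 15, 14, 16, 6, 11]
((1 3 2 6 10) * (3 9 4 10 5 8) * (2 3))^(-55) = (1 9 4 10)(2 6 5 8)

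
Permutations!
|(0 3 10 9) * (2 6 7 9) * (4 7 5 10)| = |(0 3 4 7 9)(2 6 5 10)| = 20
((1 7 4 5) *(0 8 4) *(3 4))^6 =((0 8 3 4 5 1 7))^6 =(0 7 1 5 4 3 8)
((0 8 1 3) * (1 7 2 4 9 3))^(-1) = (0 3 9 4 2 7 8)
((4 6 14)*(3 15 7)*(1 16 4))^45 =(16)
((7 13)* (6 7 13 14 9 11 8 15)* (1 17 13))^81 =(17)(6 11 7 8 14 15 9)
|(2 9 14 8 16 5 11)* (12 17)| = |(2 9 14 8 16 5 11)(12 17)| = 14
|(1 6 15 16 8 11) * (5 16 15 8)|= 4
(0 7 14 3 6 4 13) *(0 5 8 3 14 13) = (14)(0 7 13 5 8 3 6 4) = [7, 1, 2, 6, 0, 8, 4, 13, 3, 9, 10, 11, 12, 5, 14]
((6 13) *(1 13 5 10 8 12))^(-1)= ((1 13 6 5 10 8 12))^(-1)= (1 12 8 10 5 6 13)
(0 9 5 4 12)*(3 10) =(0 9 5 4 12)(3 10) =[9, 1, 2, 10, 12, 4, 6, 7, 8, 5, 3, 11, 0]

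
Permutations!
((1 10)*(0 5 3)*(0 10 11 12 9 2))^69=(0 12 10)(1 5 9)(2 11 3)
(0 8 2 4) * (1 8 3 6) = (0 3 6 1 8 2 4) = [3, 8, 4, 6, 0, 5, 1, 7, 2]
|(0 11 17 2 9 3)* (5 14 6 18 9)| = |(0 11 17 2 5 14 6 18 9 3)| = 10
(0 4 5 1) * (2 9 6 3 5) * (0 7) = (0 4 2 9 6 3 5 1 7) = [4, 7, 9, 5, 2, 1, 3, 0, 8, 6]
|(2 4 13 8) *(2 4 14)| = |(2 14)(4 13 8)| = 6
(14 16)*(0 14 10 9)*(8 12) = (0 14 16 10 9)(8 12) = [14, 1, 2, 3, 4, 5, 6, 7, 12, 0, 9, 11, 8, 13, 16, 15, 10]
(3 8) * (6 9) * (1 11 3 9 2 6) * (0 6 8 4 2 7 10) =(0 6 7 10)(1 11 3 4 2 8 9) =[6, 11, 8, 4, 2, 5, 7, 10, 9, 1, 0, 3]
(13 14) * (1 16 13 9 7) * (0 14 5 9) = (0 14)(1 16 13 5 9 7) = [14, 16, 2, 3, 4, 9, 6, 1, 8, 7, 10, 11, 12, 5, 0, 15, 13]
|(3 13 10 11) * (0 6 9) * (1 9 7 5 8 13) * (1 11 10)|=|(0 6 7 5 8 13 1 9)(3 11)|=8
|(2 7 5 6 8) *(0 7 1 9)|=8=|(0 7 5 6 8 2 1 9)|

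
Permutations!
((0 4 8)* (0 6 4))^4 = (4 8 6)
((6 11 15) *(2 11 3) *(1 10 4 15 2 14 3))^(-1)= ((1 10 4 15 6)(2 11)(3 14))^(-1)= (1 6 15 4 10)(2 11)(3 14)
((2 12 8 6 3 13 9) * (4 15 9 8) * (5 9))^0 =((2 12 4 15 5 9)(3 13 8 6))^0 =(15)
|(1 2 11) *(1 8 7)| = |(1 2 11 8 7)| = 5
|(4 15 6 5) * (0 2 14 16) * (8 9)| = |(0 2 14 16)(4 15 6 5)(8 9)| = 4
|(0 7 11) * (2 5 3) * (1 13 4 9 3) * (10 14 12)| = |(0 7 11)(1 13 4 9 3 2 5)(10 14 12)| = 21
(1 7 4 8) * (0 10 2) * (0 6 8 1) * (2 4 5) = (0 10 4 1 7 5 2 6 8) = [10, 7, 6, 3, 1, 2, 8, 5, 0, 9, 4]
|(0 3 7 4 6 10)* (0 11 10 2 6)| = |(0 3 7 4)(2 6)(10 11)| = 4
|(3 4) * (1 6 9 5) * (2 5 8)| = 6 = |(1 6 9 8 2 5)(3 4)|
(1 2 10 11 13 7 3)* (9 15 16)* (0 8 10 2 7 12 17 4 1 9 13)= [8, 7, 2, 9, 1, 5, 6, 3, 10, 15, 11, 0, 17, 12, 14, 16, 13, 4]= (0 8 10 11)(1 7 3 9 15 16 13 12 17 4)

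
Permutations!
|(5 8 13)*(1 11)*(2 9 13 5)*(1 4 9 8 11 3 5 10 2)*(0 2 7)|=35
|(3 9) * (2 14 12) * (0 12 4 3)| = |(0 12 2 14 4 3 9)| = 7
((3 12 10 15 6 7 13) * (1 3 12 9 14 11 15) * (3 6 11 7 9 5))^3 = ((1 6 9 14 7 13 12 10)(3 5)(11 15))^3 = (1 14 12 6 7 10 9 13)(3 5)(11 15)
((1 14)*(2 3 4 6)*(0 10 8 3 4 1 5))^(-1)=(0 5 14 1 3 8 10)(2 6 4)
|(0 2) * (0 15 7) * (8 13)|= 4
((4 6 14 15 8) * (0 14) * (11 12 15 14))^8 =(0 11 12 15 8 4 6)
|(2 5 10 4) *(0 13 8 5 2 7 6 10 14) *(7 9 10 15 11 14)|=9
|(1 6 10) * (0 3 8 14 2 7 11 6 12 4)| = 12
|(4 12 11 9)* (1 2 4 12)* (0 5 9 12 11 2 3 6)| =|(0 5 9 11 12 2 4 1 3 6)| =10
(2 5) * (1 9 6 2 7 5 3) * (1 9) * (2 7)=(2 3 9 6 7 5)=[0, 1, 3, 9, 4, 2, 7, 5, 8, 6]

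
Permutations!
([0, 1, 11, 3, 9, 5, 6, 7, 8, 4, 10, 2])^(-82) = [0, 1, 2, 3, 4, 5, 6, 7, 8, 9, 10, 11]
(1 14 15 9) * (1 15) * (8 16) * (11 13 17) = (1 14)(8 16)(9 15)(11 13 17) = [0, 14, 2, 3, 4, 5, 6, 7, 16, 15, 10, 13, 12, 17, 1, 9, 8, 11]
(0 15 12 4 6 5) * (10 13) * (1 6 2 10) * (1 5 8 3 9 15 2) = (0 2 10 13 5)(1 6 8 3 9 15 12 4) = [2, 6, 10, 9, 1, 0, 8, 7, 3, 15, 13, 11, 4, 5, 14, 12]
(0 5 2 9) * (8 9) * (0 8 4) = (0 5 2 4)(8 9) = [5, 1, 4, 3, 0, 2, 6, 7, 9, 8]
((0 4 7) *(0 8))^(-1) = (0 8 7 4)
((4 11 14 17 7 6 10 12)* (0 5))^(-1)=(0 5)(4 12 10 6 7 17 14 11)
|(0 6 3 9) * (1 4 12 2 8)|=20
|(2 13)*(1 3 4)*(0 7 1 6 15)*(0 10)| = |(0 7 1 3 4 6 15 10)(2 13)| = 8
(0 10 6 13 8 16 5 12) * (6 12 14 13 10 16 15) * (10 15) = [16, 1, 2, 3, 4, 14, 15, 7, 10, 9, 12, 11, 0, 8, 13, 6, 5] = (0 16 5 14 13 8 10 12)(6 15)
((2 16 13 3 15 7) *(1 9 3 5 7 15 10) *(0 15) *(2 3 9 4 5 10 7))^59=((0 15)(1 4 5 2 16 13 10)(3 7))^59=(0 15)(1 2 10 5 13 4 16)(3 7)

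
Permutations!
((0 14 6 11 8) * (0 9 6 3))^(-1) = (0 3 14)(6 9 8 11)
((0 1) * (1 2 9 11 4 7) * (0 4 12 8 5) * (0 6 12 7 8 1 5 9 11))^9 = (0 8 1 6 7 2 9 4 12 5 11)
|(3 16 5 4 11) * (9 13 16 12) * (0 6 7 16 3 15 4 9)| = 9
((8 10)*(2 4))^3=(2 4)(8 10)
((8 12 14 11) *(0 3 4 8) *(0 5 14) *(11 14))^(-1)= (14)(0 12 8 4 3)(5 11)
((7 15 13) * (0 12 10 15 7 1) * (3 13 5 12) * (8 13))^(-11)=((0 3 8 13 1)(5 12 10 15))^(-11)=(0 1 13 8 3)(5 12 10 15)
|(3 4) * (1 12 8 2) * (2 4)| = 6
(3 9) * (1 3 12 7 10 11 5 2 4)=(1 3 9 12 7 10 11 5 2 4)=[0, 3, 4, 9, 1, 2, 6, 10, 8, 12, 11, 5, 7]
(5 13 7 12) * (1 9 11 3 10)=(1 9 11 3 10)(5 13 7 12)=[0, 9, 2, 10, 4, 13, 6, 12, 8, 11, 1, 3, 5, 7]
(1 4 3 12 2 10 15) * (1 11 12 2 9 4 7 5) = (1 7 5)(2 10 15 11 12 9 4 3) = [0, 7, 10, 2, 3, 1, 6, 5, 8, 4, 15, 12, 9, 13, 14, 11]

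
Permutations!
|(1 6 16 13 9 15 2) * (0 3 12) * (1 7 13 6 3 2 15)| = |(0 2 7 13 9 1 3 12)(6 16)| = 8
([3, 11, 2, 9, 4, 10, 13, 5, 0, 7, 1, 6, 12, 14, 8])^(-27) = (0 13 1 7)(3 14 11 5)(6 10 9 8)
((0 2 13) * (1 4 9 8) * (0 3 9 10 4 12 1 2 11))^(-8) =(2 3 8 13 9) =((0 11)(1 12)(2 13 3 9 8)(4 10))^(-8)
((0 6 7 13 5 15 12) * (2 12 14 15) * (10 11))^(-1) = ((0 6 7 13 5 2 12)(10 11)(14 15))^(-1) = (0 12 2 5 13 7 6)(10 11)(14 15)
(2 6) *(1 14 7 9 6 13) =[0, 14, 13, 3, 4, 5, 2, 9, 8, 6, 10, 11, 12, 1, 7] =(1 14 7 9 6 2 13)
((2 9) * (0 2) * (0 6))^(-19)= ((0 2 9 6))^(-19)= (0 2 9 6)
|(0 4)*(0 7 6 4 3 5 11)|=12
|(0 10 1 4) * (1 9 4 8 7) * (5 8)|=|(0 10 9 4)(1 5 8 7)|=4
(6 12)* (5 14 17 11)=(5 14 17 11)(6 12)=[0, 1, 2, 3, 4, 14, 12, 7, 8, 9, 10, 5, 6, 13, 17, 15, 16, 11]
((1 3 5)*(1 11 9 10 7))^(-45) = (1 9 3 10 5 7 11)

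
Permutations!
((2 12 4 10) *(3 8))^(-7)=((2 12 4 10)(3 8))^(-7)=(2 12 4 10)(3 8)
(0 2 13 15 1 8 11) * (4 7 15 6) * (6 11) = (0 2 13 11)(1 8 6 4 7 15) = [2, 8, 13, 3, 7, 5, 4, 15, 6, 9, 10, 0, 12, 11, 14, 1]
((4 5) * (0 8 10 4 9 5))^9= (0 8 10 4)(5 9)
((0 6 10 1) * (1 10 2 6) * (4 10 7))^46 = ((0 1)(2 6)(4 10 7))^46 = (4 10 7)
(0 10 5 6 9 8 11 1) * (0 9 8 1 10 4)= (0 4)(1 9)(5 6 8 11 10)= [4, 9, 2, 3, 0, 6, 8, 7, 11, 1, 5, 10]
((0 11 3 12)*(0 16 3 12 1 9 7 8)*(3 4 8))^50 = (0 12 4)(1 7)(3 9)(8 11 16)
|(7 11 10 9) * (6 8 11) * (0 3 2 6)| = |(0 3 2 6 8 11 10 9 7)| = 9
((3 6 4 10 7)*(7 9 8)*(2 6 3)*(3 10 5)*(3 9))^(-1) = (2 7 8 9 5 4 6)(3 10)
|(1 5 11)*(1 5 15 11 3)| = 5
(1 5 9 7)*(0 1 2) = (0 1 5 9 7 2) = [1, 5, 0, 3, 4, 9, 6, 2, 8, 7]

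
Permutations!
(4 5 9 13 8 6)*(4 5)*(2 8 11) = (2 8 6 5 9 13 11) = [0, 1, 8, 3, 4, 9, 5, 7, 6, 13, 10, 2, 12, 11]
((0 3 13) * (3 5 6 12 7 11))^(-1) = (0 13 3 11 7 12 6 5)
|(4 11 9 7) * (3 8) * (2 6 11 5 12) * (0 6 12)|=14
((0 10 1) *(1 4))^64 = (10)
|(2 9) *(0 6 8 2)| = |(0 6 8 2 9)| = 5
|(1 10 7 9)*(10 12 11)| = |(1 12 11 10 7 9)| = 6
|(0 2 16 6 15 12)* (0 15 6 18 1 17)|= 6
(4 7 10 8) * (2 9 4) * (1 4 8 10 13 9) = [0, 4, 1, 3, 7, 5, 6, 13, 2, 8, 10, 11, 12, 9] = (1 4 7 13 9 8 2)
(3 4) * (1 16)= [0, 16, 2, 4, 3, 5, 6, 7, 8, 9, 10, 11, 12, 13, 14, 15, 1]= (1 16)(3 4)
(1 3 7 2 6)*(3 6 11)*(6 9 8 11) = [0, 9, 6, 7, 4, 5, 1, 2, 11, 8, 10, 3] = (1 9 8 11 3 7 2 6)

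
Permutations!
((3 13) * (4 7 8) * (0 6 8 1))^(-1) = ((0 6 8 4 7 1)(3 13))^(-1) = (0 1 7 4 8 6)(3 13)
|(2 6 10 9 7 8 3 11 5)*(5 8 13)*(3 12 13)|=11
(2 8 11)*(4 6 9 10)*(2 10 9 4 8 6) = (2 6 4)(8 11 10) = [0, 1, 6, 3, 2, 5, 4, 7, 11, 9, 8, 10]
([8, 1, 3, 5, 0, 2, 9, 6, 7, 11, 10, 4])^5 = [11, 1, 5, 2, 9, 3, 8, 0, 4, 7, 10, 6]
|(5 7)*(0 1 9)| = 6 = |(0 1 9)(5 7)|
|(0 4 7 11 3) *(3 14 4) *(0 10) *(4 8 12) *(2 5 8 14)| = |(14)(0 3 10)(2 5 8 12 4 7 11)| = 21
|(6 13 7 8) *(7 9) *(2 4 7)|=7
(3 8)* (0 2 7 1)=(0 2 7 1)(3 8)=[2, 0, 7, 8, 4, 5, 6, 1, 3]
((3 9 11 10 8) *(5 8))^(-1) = (3 8 5 10 11 9)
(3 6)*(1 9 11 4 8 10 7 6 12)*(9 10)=(1 10 7 6 3 12)(4 8 9 11)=[0, 10, 2, 12, 8, 5, 3, 6, 9, 11, 7, 4, 1]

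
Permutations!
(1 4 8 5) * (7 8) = (1 4 7 8 5) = [0, 4, 2, 3, 7, 1, 6, 8, 5]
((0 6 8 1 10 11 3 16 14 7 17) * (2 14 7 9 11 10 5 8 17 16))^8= ((0 6 17)(1 5 8)(2 14 9 11 3)(7 16))^8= (0 17 6)(1 8 5)(2 11 14 3 9)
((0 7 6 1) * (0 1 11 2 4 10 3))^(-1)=((0 7 6 11 2 4 10 3))^(-1)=(0 3 10 4 2 11 6 7)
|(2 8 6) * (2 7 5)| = 5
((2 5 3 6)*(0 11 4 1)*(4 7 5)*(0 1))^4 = ((0 11 7 5 3 6 2 4))^4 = (0 3)(2 7)(4 5)(6 11)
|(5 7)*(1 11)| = 2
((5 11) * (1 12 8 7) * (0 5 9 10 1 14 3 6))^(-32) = ((0 5 11 9 10 1 12 8 7 14 3 6))^(-32) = (0 10 7)(1 14 5)(3 11 12)(6 9 8)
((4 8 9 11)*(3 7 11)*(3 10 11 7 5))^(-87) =((3 5)(4 8 9 10 11))^(-87) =(3 5)(4 10 8 11 9)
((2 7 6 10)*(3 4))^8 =((2 7 6 10)(3 4))^8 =(10)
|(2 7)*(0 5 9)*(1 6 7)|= |(0 5 9)(1 6 7 2)|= 12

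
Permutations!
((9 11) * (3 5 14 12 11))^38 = (3 14 11)(5 12 9) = ((3 5 14 12 11 9))^38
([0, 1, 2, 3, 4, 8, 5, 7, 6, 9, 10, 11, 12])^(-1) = (12)(5 6 8)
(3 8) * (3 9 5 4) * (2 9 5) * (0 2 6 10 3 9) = (0 2)(3 8 5 4 9 6 10) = [2, 1, 0, 8, 9, 4, 10, 7, 5, 6, 3]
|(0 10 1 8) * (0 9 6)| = 6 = |(0 10 1 8 9 6)|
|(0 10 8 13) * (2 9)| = 4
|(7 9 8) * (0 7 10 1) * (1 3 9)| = 12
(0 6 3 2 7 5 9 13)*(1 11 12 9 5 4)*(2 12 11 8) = (0 6 3 12 9 13)(1 8 2 7 4) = [6, 8, 7, 12, 1, 5, 3, 4, 2, 13, 10, 11, 9, 0]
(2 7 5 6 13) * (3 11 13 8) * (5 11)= (2 7 11 13)(3 5 6 8)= [0, 1, 7, 5, 4, 6, 8, 11, 3, 9, 10, 13, 12, 2]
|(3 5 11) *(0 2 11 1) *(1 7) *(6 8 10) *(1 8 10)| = |(0 2 11 3 5 7 8 1)(6 10)| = 8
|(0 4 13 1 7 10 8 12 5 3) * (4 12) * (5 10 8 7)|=|(0 12 10 7 8 4 13 1 5 3)|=10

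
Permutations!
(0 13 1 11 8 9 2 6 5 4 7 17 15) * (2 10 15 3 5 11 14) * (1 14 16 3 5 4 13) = (0 1 16 3 4 7 17 5 13 14 2 6 11 8 9 10 15) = [1, 16, 6, 4, 7, 13, 11, 17, 9, 10, 15, 8, 12, 14, 2, 0, 3, 5]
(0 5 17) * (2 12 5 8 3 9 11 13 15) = [8, 1, 12, 9, 4, 17, 6, 7, 3, 11, 10, 13, 5, 15, 14, 2, 16, 0] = (0 8 3 9 11 13 15 2 12 5 17)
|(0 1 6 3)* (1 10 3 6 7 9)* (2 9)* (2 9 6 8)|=|(0 10 3)(1 7 9)(2 6 8)|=3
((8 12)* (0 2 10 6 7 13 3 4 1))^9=(13)(8 12)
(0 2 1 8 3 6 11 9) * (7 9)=(0 2 1 8 3 6 11 7 9)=[2, 8, 1, 6, 4, 5, 11, 9, 3, 0, 10, 7]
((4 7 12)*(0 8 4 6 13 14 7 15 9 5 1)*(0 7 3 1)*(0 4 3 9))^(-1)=((0 8 3 1 7 12 6 13 14 9 5 4 15))^(-1)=(0 15 4 5 9 14 13 6 12 7 1 3 8)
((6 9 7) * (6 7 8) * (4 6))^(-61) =((4 6 9 8))^(-61) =(4 8 9 6)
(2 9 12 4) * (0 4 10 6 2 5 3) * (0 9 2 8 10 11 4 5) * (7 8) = (0 5 3 9 12 11 4)(6 7 8 10) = [5, 1, 2, 9, 0, 3, 7, 8, 10, 12, 6, 4, 11]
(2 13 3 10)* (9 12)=(2 13 3 10)(9 12)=[0, 1, 13, 10, 4, 5, 6, 7, 8, 12, 2, 11, 9, 3]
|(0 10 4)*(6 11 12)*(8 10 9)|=|(0 9 8 10 4)(6 11 12)|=15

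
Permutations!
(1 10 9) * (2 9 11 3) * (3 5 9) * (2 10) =(1 2 3 10 11 5 9) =[0, 2, 3, 10, 4, 9, 6, 7, 8, 1, 11, 5]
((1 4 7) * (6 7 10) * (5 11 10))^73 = ((1 4 5 11 10 6 7))^73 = (1 11 7 5 6 4 10)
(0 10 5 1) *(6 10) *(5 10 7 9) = (10)(0 6 7 9 5 1) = [6, 0, 2, 3, 4, 1, 7, 9, 8, 5, 10]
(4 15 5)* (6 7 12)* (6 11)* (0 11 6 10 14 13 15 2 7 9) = (0 11 10 14 13 15 5 4 2 7 12 6 9) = [11, 1, 7, 3, 2, 4, 9, 12, 8, 0, 14, 10, 6, 15, 13, 5]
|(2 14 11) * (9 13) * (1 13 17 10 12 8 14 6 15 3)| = |(1 13 9 17 10 12 8 14 11 2 6 15 3)| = 13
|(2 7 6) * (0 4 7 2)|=|(0 4 7 6)|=4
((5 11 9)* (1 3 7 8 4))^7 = (1 7 4 3 8)(5 11 9)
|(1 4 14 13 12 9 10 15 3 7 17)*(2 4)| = 12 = |(1 2 4 14 13 12 9 10 15 3 7 17)|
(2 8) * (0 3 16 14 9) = (0 3 16 14 9)(2 8) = [3, 1, 8, 16, 4, 5, 6, 7, 2, 0, 10, 11, 12, 13, 9, 15, 14]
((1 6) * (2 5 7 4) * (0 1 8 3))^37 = (0 6 3 1 8)(2 5 7 4)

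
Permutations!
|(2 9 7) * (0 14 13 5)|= 12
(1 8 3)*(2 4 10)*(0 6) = (0 6)(1 8 3)(2 4 10) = [6, 8, 4, 1, 10, 5, 0, 7, 3, 9, 2]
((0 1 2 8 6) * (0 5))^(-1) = (0 5 6 8 2 1)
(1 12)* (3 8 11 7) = (1 12)(3 8 11 7) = [0, 12, 2, 8, 4, 5, 6, 3, 11, 9, 10, 7, 1]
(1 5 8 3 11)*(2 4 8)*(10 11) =[0, 5, 4, 10, 8, 2, 6, 7, 3, 9, 11, 1] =(1 5 2 4 8 3 10 11)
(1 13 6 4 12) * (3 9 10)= [0, 13, 2, 9, 12, 5, 4, 7, 8, 10, 3, 11, 1, 6]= (1 13 6 4 12)(3 9 10)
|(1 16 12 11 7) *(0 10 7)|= 7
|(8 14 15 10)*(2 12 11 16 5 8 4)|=10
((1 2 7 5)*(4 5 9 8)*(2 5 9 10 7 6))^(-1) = ((1 5)(2 6)(4 9 8)(7 10))^(-1) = (1 5)(2 6)(4 8 9)(7 10)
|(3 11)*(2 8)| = 2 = |(2 8)(3 11)|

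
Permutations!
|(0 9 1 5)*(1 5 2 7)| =|(0 9 5)(1 2 7)| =3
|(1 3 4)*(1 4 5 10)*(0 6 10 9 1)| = |(0 6 10)(1 3 5 9)| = 12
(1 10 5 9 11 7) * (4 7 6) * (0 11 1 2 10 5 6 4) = [11, 5, 10, 3, 7, 9, 0, 2, 8, 1, 6, 4] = (0 11 4 7 2 10 6)(1 5 9)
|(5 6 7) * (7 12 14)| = |(5 6 12 14 7)| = 5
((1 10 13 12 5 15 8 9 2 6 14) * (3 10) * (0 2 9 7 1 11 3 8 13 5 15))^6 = ((0 2 6 14 11 3 10 5)(1 8 7)(12 15 13))^6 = (15)(0 10 11 6)(2 5 3 14)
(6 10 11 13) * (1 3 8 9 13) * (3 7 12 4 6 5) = [0, 7, 2, 8, 6, 3, 10, 12, 9, 13, 11, 1, 4, 5] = (1 7 12 4 6 10 11)(3 8 9 13 5)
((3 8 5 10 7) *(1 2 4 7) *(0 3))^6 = (0 2 5)(1 8 7)(3 4 10)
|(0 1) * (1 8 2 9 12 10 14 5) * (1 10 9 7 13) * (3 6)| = |(0 8 2 7 13 1)(3 6)(5 10 14)(9 12)| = 6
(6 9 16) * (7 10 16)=(6 9 7 10 16)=[0, 1, 2, 3, 4, 5, 9, 10, 8, 7, 16, 11, 12, 13, 14, 15, 6]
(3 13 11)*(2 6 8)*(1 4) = (1 4)(2 6 8)(3 13 11) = [0, 4, 6, 13, 1, 5, 8, 7, 2, 9, 10, 3, 12, 11]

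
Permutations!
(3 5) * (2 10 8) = (2 10 8)(3 5) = [0, 1, 10, 5, 4, 3, 6, 7, 2, 9, 8]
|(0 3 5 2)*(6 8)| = |(0 3 5 2)(6 8)| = 4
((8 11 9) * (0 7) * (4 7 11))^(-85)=((0 11 9 8 4 7))^(-85)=(0 7 4 8 9 11)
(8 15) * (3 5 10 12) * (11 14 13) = (3 5 10 12)(8 15)(11 14 13) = [0, 1, 2, 5, 4, 10, 6, 7, 15, 9, 12, 14, 3, 11, 13, 8]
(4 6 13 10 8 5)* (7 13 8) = [0, 1, 2, 3, 6, 4, 8, 13, 5, 9, 7, 11, 12, 10] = (4 6 8 5)(7 13 10)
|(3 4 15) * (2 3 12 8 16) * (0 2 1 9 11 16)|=28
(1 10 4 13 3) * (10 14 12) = [0, 14, 2, 1, 13, 5, 6, 7, 8, 9, 4, 11, 10, 3, 12] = (1 14 12 10 4 13 3)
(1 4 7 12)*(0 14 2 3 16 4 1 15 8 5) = [14, 1, 3, 16, 7, 0, 6, 12, 5, 9, 10, 11, 15, 13, 2, 8, 4] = (0 14 2 3 16 4 7 12 15 8 5)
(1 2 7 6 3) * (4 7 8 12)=(1 2 8 12 4 7 6 3)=[0, 2, 8, 1, 7, 5, 3, 6, 12, 9, 10, 11, 4]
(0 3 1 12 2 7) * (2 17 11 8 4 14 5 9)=[3, 12, 7, 1, 14, 9, 6, 0, 4, 2, 10, 8, 17, 13, 5, 15, 16, 11]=(0 3 1 12 17 11 8 4 14 5 9 2 7)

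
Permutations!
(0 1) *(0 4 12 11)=[1, 4, 2, 3, 12, 5, 6, 7, 8, 9, 10, 0, 11]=(0 1 4 12 11)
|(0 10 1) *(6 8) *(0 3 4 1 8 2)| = |(0 10 8 6 2)(1 3 4)| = 15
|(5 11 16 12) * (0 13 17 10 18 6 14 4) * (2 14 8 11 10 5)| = |(0 13 17 5 10 18 6 8 11 16 12 2 14 4)| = 14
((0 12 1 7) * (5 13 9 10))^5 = ((0 12 1 7)(5 13 9 10))^5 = (0 12 1 7)(5 13 9 10)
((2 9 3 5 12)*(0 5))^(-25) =(0 3 9 2 12 5) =((0 5 12 2 9 3))^(-25)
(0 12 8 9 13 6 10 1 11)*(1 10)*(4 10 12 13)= (0 13 6 1 11)(4 10 12 8 9)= [13, 11, 2, 3, 10, 5, 1, 7, 9, 4, 12, 0, 8, 6]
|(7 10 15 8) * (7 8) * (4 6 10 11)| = 6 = |(4 6 10 15 7 11)|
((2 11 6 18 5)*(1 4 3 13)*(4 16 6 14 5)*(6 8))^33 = (1 16 8 6 18 4 3 13)(2 11 14 5)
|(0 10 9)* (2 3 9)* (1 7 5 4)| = |(0 10 2 3 9)(1 7 5 4)| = 20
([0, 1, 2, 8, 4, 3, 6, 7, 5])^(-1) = (3 5 8)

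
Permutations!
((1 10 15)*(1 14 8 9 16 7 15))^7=((1 10)(7 15 14 8 9 16))^7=(1 10)(7 15 14 8 9 16)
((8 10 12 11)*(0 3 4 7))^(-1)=(0 7 4 3)(8 11 12 10)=((0 3 4 7)(8 10 12 11))^(-1)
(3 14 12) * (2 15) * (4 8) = [0, 1, 15, 14, 8, 5, 6, 7, 4, 9, 10, 11, 3, 13, 12, 2] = (2 15)(3 14 12)(4 8)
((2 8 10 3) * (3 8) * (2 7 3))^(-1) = (3 7)(8 10) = ((3 7)(8 10))^(-1)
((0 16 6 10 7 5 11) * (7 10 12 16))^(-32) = (6 12 16)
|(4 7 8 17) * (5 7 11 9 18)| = 8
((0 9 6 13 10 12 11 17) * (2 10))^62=((0 9 6 13 2 10 12 11 17))^62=(0 17 11 12 10 2 13 6 9)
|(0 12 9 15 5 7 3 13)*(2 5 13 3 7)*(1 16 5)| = 20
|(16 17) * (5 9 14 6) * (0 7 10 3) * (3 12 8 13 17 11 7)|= |(0 3)(5 9 14 6)(7 10 12 8 13 17 16 11)|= 8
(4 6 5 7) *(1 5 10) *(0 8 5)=[8, 0, 2, 3, 6, 7, 10, 4, 5, 9, 1]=(0 8 5 7 4 6 10 1)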